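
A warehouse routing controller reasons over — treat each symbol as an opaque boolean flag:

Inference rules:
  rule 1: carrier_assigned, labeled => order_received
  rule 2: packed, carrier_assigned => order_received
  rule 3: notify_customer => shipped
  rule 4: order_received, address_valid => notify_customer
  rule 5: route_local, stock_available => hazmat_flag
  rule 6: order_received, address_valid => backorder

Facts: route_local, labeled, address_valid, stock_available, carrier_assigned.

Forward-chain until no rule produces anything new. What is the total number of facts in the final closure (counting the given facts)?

10

Round 1 — rule 1, rule 5, derive order_received, hazmat_flag.
Round 2 — rule 4, rule 6, derive notify_customer, backorder.
Round 3 — rule 3, derive shipped.
Closure: {address_valid, backorder, carrier_assigned, hazmat_flag, labeled, notify_customer, order_received, route_local, shipped, stock_available} — 10 facts.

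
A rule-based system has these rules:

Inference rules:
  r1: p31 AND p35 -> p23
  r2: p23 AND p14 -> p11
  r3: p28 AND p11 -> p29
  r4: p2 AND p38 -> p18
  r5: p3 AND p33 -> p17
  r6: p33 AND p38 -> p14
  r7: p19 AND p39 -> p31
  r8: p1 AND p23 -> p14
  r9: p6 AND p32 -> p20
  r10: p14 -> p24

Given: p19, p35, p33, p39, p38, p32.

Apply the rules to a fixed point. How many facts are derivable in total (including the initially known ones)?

11

Round 1 — r6, r7, derive p14, p31.
Round 2 — r1, r10, derive p23, p24.
Round 3 — r2, derive p11.
Closure: {p11, p14, p19, p23, p24, p31, p32, p33, p35, p38, p39} — 11 facts.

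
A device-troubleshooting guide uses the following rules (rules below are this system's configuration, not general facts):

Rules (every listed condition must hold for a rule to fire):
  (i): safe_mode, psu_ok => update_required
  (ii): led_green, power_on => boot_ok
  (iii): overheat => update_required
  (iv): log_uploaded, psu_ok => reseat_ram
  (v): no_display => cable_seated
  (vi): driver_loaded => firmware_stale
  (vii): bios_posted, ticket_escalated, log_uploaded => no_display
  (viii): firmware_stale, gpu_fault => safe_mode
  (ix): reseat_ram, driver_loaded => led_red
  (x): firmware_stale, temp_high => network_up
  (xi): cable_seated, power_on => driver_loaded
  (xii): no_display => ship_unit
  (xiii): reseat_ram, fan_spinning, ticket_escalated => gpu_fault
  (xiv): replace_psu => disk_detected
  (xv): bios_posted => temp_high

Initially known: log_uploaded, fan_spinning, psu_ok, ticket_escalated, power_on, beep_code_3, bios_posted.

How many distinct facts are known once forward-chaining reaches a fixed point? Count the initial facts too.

19

Round 1: (iv) [log_uploaded, psu_ok => reseat_ram]; (vii) [bios_posted, ticket_escalated, log_uploaded => no_display]; (xv) [bios_posted => temp_high]. New: reseat_ram, no_display, temp_high.
Round 2: (v) [no_display => cable_seated]; (xii) [no_display => ship_unit]; (xiii) [reseat_ram, fan_spinning, ticket_escalated => gpu_fault]. New: cable_seated, ship_unit, gpu_fault.
Round 3: (xi) [cable_seated, power_on => driver_loaded]. New: driver_loaded.
Round 4: (vi) [driver_loaded => firmware_stale]; (ix) [reseat_ram, driver_loaded => led_red]. New: firmware_stale, led_red.
Round 5: (viii) [firmware_stale, gpu_fault => safe_mode]; (x) [firmware_stale, temp_high => network_up]. New: safe_mode, network_up.
Round 6: (i) [safe_mode, psu_ok => update_required]. New: update_required.
Closure: {beep_code_3, bios_posted, cable_seated, driver_loaded, fan_spinning, firmware_stale, gpu_fault, led_red, log_uploaded, network_up, no_display, power_on, psu_ok, reseat_ram, safe_mode, ship_unit, temp_high, ticket_escalated, update_required} — 19 facts.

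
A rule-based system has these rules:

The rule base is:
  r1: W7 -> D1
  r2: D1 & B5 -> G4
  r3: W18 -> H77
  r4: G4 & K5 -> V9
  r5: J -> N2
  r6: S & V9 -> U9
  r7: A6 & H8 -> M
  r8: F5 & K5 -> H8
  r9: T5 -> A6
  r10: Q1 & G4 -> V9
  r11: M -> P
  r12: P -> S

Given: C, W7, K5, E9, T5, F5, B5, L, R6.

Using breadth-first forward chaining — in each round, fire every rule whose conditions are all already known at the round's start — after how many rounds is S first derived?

4

[1] r1 [W7 -> D1]; r8 [F5 & K5 -> H8]; r9 [T5 -> A6]. ⇒ new: D1, H8, A6.
[2] r2 [D1 & B5 -> G4]; r7 [A6 & H8 -> M]. ⇒ new: G4, M.
[3] r4 [G4 & K5 -> V9]; r11 [M -> P]. ⇒ new: V9, P.
[4] r12 [P -> S]. ⇒ new: S.
S first appears in round 4.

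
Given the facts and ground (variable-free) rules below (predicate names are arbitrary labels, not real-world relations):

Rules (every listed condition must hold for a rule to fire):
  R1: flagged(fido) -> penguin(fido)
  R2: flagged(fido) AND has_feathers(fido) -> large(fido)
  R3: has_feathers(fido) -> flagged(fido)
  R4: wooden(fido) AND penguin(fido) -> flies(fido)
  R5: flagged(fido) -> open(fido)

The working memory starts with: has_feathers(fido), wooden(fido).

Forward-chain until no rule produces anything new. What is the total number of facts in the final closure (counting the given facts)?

7

[1] R3 [has_feathers(fido) -> flagged(fido)]. ⇒ new: flagged(fido).
[2] R1 [flagged(fido) -> penguin(fido)]; R2 [flagged(fido) AND has_feathers(fido) -> large(fido)]; R5 [flagged(fido) -> open(fido)]. ⇒ new: penguin(fido), large(fido), open(fido).
[3] R4 [wooden(fido) AND penguin(fido) -> flies(fido)]. ⇒ new: flies(fido).
Closure: {flagged(fido), flies(fido), has_feathers(fido), large(fido), open(fido), penguin(fido), wooden(fido)} — 7 facts.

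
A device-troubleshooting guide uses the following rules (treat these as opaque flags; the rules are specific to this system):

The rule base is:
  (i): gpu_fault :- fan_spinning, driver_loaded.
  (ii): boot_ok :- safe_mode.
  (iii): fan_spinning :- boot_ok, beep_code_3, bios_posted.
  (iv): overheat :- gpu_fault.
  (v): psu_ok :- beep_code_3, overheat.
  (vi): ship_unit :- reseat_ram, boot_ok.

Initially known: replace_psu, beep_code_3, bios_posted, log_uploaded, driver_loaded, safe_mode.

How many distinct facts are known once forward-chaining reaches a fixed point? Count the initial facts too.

Round 1: (ii) [boot_ok :- safe_mode.]. Adds boot_ok.
Round 2: (iii) [fan_spinning :- boot_ok, beep_code_3, bios_posted.]. Adds fan_spinning.
Round 3: (i) [gpu_fault :- fan_spinning, driver_loaded.]. Adds gpu_fault.
Round 4: (iv) [overheat :- gpu_fault.]. Adds overheat.
Round 5: (v) [psu_ok :- beep_code_3, overheat.]. Adds psu_ok.
Closure: {beep_code_3, bios_posted, boot_ok, driver_loaded, fan_spinning, gpu_fault, log_uploaded, overheat, psu_ok, replace_psu, safe_mode} — 11 facts.

11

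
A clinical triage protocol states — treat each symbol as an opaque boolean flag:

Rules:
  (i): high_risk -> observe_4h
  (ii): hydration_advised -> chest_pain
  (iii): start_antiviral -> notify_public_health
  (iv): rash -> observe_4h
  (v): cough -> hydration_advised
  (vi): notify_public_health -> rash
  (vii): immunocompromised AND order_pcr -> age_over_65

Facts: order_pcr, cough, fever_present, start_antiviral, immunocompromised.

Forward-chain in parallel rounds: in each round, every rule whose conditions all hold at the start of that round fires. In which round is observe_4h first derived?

3

Round 1 fires (iii), (v), (vii), giving notify_public_health, hydration_advised, age_over_65.
Round 2 fires (ii), (vi), giving chest_pain, rash.
Round 3 fires (iv), giving observe_4h.
observe_4h first appears in round 3.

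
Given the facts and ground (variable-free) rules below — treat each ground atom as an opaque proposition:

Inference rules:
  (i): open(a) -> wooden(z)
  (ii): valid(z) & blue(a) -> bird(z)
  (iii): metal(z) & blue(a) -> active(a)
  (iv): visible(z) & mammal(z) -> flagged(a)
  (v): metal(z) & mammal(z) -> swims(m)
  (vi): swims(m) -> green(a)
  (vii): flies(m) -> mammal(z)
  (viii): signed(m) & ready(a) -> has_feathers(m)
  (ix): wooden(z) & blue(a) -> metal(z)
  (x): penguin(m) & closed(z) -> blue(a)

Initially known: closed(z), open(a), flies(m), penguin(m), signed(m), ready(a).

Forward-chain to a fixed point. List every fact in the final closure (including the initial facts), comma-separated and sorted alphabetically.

Round 1: (i) [open(a) -> wooden(z)]; (vii) [flies(m) -> mammal(z)]; (viii) [signed(m) & ready(a) -> has_feathers(m)]; (x) [penguin(m) & closed(z) -> blue(a)]. New: wooden(z), mammal(z), has_feathers(m), blue(a).
Round 2: (ix) [wooden(z) & blue(a) -> metal(z)]. New: metal(z).
Round 3: (iii) [metal(z) & blue(a) -> active(a)]; (v) [metal(z) & mammal(z) -> swims(m)]. New: active(a), swims(m).
Round 4: (vi) [swims(m) -> green(a)]. New: green(a).

active(a), blue(a), closed(z), flies(m), green(a), has_feathers(m), mammal(z), metal(z), open(a), penguin(m), ready(a), signed(m), swims(m), wooden(z)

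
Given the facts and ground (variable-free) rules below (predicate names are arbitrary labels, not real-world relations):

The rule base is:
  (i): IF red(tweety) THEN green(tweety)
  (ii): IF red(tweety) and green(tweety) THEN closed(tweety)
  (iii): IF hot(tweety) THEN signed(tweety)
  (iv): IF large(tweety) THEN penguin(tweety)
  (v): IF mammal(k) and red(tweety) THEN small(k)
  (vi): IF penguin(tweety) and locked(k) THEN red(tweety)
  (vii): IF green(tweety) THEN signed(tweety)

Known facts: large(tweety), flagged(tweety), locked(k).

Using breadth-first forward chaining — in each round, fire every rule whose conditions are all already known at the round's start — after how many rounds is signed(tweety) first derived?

Round 1 fires (iv), giving penguin(tweety).
Round 2 fires (vi), giving red(tweety).
Round 3 fires (i), giving green(tweety).
Round 4 fires (ii), (vii), giving closed(tweety), signed(tweety).
signed(tweety) first appears in round 4.

4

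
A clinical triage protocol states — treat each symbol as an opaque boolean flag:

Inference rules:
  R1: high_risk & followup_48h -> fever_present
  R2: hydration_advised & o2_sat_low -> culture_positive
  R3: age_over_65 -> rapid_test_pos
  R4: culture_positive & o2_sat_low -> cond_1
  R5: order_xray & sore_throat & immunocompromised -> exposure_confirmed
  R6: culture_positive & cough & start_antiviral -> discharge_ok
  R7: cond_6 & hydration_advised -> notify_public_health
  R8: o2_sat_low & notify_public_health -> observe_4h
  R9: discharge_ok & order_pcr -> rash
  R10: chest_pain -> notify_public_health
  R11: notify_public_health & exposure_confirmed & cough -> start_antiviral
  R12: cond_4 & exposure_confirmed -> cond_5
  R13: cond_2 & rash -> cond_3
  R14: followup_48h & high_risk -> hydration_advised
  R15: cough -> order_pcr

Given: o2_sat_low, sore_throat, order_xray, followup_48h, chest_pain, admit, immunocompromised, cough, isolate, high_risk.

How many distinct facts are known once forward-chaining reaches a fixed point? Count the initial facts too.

21

[1] R1 [high_risk & followup_48h -> fever_present]; R5 [order_xray & sore_throat & immunocompromised -> exposure_confirmed]; R10 [chest_pain -> notify_public_health]; R14 [followup_48h & high_risk -> hydration_advised]; R15 [cough -> order_pcr]. ⇒ new: fever_present, exposure_confirmed, notify_public_health, hydration_advised, order_pcr.
[2] R2 [hydration_advised & o2_sat_low -> culture_positive]; R8 [o2_sat_low & notify_public_health -> observe_4h]; R11 [notify_public_health & exposure_confirmed & cough -> start_antiviral]. ⇒ new: culture_positive, observe_4h, start_antiviral.
[3] R4 [culture_positive & o2_sat_low -> cond_1]; R6 [culture_positive & cough & start_antiviral -> discharge_ok]. ⇒ new: cond_1, discharge_ok.
[4] R9 [discharge_ok & order_pcr -> rash]. ⇒ new: rash.
Closure: {admit, chest_pain, cond_1, cough, culture_positive, discharge_ok, exposure_confirmed, fever_present, followup_48h, high_risk, hydration_advised, immunocompromised, isolate, notify_public_health, o2_sat_low, observe_4h, order_pcr, order_xray, rash, sore_throat, start_antiviral} — 21 facts.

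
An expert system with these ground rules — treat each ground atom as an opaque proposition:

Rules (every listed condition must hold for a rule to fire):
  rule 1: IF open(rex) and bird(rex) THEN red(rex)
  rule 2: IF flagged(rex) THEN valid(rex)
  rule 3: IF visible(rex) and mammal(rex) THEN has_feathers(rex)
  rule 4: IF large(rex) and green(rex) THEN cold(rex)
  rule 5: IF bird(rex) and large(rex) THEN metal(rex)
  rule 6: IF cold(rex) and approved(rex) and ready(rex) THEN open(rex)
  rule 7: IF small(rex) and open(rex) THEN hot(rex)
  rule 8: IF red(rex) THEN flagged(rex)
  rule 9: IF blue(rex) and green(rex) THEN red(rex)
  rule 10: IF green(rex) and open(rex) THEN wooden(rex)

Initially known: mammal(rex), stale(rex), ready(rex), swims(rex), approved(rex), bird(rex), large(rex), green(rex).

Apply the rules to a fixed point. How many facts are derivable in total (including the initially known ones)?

[1] rule 4 [IF large(rex) and green(rex) THEN cold(rex)]; rule 5 [IF bird(rex) and large(rex) THEN metal(rex)]. ⇒ new: cold(rex), metal(rex).
[2] rule 6 [IF cold(rex) and approved(rex) and ready(rex) THEN open(rex)]. ⇒ new: open(rex).
[3] rule 1 [IF open(rex) and bird(rex) THEN red(rex)]; rule 10 [IF green(rex) and open(rex) THEN wooden(rex)]. ⇒ new: red(rex), wooden(rex).
[4] rule 8 [IF red(rex) THEN flagged(rex)]. ⇒ new: flagged(rex).
[5] rule 2 [IF flagged(rex) THEN valid(rex)]. ⇒ new: valid(rex).
Closure: {approved(rex), bird(rex), cold(rex), flagged(rex), green(rex), large(rex), mammal(rex), metal(rex), open(rex), ready(rex), red(rex), stale(rex), swims(rex), valid(rex), wooden(rex)} — 15 facts.

15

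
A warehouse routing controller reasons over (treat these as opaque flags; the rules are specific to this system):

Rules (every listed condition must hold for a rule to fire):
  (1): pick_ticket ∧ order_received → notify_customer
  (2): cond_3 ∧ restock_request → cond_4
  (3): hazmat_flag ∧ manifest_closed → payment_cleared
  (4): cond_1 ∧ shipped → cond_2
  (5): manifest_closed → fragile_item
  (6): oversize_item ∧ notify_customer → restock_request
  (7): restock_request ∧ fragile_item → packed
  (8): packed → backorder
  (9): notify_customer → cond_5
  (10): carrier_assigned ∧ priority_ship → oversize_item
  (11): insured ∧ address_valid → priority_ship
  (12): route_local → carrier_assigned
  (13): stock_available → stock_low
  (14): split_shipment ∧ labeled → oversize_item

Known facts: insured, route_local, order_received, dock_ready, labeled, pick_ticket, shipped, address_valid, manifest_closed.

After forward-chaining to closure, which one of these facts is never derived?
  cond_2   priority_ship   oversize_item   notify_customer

Round 1: (1) [pick_ticket ∧ order_received → notify_customer]; (5) [manifest_closed → fragile_item]; (11) [insured ∧ address_valid → priority_ship]; (12) [route_local → carrier_assigned]. New: notify_customer, fragile_item, priority_ship, carrier_assigned.
Round 2: (9) [notify_customer → cond_5]; (10) [carrier_assigned ∧ priority_ship → oversize_item]. New: cond_5, oversize_item.
Round 3: (6) [oversize_item ∧ notify_customer → restock_request]. New: restock_request.
Round 4: (7) [restock_request ∧ fragile_item → packed]. New: packed.
Round 5: (8) [packed → backorder]. New: backorder.
Derived: notify_customer (round 1), oversize_item (round 2), priority_ship (round 1). cond_2 never appears in any round.

cond_2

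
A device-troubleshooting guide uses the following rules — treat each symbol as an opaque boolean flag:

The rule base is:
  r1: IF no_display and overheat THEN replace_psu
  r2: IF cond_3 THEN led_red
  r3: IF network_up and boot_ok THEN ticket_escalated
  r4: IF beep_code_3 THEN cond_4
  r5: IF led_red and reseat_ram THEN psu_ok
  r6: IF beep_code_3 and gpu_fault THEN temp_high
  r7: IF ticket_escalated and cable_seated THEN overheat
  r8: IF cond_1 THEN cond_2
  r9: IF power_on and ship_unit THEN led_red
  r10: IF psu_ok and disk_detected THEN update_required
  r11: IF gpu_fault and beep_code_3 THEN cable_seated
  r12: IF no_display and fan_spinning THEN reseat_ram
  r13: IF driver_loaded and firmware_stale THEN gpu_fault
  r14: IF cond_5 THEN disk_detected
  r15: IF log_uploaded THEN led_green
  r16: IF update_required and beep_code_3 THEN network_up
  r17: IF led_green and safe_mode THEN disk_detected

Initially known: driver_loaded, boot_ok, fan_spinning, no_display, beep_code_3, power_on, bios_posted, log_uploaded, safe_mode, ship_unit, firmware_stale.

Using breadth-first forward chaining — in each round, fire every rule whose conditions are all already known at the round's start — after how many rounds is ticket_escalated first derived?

5

Round 1: r4 [IF beep_code_3 THEN cond_4]; r9 [IF power_on and ship_unit THEN led_red]; r12 [IF no_display and fan_spinning THEN reseat_ram]; r13 [IF driver_loaded and firmware_stale THEN gpu_fault]; r15 [IF log_uploaded THEN led_green]. Adds cond_4, led_red, reseat_ram, gpu_fault, led_green.
Round 2: r5 [IF led_red and reseat_ram THEN psu_ok]; r6 [IF beep_code_3 and gpu_fault THEN temp_high]; r11 [IF gpu_fault and beep_code_3 THEN cable_seated]; r17 [IF led_green and safe_mode THEN disk_detected]. Adds psu_ok, temp_high, cable_seated, disk_detected.
Round 3: r10 [IF psu_ok and disk_detected THEN update_required]. Adds update_required.
Round 4: r16 [IF update_required and beep_code_3 THEN network_up]. Adds network_up.
Round 5: r3 [IF network_up and boot_ok THEN ticket_escalated]. Adds ticket_escalated.
ticket_escalated first appears in round 5.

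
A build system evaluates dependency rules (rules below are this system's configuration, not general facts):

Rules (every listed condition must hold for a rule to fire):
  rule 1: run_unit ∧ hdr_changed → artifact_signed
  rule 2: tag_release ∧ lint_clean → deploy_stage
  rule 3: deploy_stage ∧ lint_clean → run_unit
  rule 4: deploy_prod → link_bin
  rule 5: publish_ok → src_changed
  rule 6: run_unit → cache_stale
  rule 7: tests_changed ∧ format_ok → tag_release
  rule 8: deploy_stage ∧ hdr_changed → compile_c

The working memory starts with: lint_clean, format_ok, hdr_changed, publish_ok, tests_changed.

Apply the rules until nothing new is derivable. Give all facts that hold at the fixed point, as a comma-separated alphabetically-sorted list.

artifact_signed, cache_stale, compile_c, deploy_stage, format_ok, hdr_changed, lint_clean, publish_ok, run_unit, src_changed, tag_release, tests_changed

Round 1: rule 5 [publish_ok → src_changed]; rule 7 [tests_changed ∧ format_ok → tag_release]. Adds src_changed, tag_release.
Round 2: rule 2 [tag_release ∧ lint_clean → deploy_stage]. Adds deploy_stage.
Round 3: rule 3 [deploy_stage ∧ lint_clean → run_unit]; rule 8 [deploy_stage ∧ hdr_changed → compile_c]. Adds run_unit, compile_c.
Round 4: rule 1 [run_unit ∧ hdr_changed → artifact_signed]; rule 6 [run_unit → cache_stale]. Adds artifact_signed, cache_stale.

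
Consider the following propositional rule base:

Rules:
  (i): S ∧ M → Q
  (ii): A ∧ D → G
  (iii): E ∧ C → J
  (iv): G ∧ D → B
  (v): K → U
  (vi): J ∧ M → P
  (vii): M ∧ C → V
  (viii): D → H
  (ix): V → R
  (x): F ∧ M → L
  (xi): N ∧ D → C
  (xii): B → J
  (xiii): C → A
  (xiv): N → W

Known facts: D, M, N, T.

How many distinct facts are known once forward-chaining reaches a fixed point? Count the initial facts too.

Round 1 — (viii), (xi), (xiv), derive H, C, W.
Round 2 — (vii), (xiii), derive V, A.
Round 3 — (ii), (ix), derive G, R.
Round 4 — (iv), derive B.
Round 5 — (xii), derive J.
Round 6 — (vi), derive P.
Closure: {A, B, C, D, G, H, J, M, N, P, R, T, V, W} — 14 facts.

14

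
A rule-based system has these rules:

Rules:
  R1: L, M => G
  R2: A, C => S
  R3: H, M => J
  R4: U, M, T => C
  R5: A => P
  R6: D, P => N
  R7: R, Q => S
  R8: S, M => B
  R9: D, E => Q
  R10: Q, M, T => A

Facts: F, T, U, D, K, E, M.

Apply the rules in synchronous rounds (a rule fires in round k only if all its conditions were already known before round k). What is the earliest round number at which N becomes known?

Round 1 — R4, R9, derive C, Q.
Round 2 — R10, derive A.
Round 3 — R2, R5, derive S, P.
Round 4 — R6, R8, derive N, B.
N first appears in round 4.

4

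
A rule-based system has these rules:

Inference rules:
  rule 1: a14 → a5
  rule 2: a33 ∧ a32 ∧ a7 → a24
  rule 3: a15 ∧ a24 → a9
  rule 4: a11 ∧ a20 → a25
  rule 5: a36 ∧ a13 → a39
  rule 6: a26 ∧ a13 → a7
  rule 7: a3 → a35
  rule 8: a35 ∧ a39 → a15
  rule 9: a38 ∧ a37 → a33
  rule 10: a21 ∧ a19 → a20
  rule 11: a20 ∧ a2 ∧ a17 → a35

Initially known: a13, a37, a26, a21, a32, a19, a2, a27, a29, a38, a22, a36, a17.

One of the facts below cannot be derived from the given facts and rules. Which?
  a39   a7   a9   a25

Round 1: rule 5 [a36 ∧ a13 → a39]; rule 6 [a26 ∧ a13 → a7]; rule 9 [a38 ∧ a37 → a33]; rule 10 [a21 ∧ a19 → a20]. New: a39, a7, a33, a20.
Round 2: rule 2 [a33 ∧ a32 ∧ a7 → a24]; rule 11 [a20 ∧ a2 ∧ a17 → a35]. New: a24, a35.
Round 3: rule 8 [a35 ∧ a39 → a15]. New: a15.
Round 4: rule 3 [a15 ∧ a24 → a9]. New: a9.
Derived: a9 (round 4), a7 (round 1), a39 (round 1). a25 never appears in any round.

a25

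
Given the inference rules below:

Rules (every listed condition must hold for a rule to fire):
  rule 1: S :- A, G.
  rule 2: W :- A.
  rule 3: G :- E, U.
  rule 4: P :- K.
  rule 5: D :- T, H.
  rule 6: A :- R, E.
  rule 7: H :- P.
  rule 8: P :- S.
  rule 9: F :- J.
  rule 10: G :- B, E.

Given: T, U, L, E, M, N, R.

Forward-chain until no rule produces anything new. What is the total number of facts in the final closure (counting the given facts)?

14

Round 1: rule 3 [G :- E, U.]; rule 6 [A :- R, E.]. Adds G, A.
Round 2: rule 1 [S :- A, G.]; rule 2 [W :- A.]. Adds S, W.
Round 3: rule 8 [P :- S.]. Adds P.
Round 4: rule 7 [H :- P.]. Adds H.
Round 5: rule 5 [D :- T, H.]. Adds D.
Closure: {A, D, E, G, H, L, M, N, P, R, S, T, U, W} — 14 facts.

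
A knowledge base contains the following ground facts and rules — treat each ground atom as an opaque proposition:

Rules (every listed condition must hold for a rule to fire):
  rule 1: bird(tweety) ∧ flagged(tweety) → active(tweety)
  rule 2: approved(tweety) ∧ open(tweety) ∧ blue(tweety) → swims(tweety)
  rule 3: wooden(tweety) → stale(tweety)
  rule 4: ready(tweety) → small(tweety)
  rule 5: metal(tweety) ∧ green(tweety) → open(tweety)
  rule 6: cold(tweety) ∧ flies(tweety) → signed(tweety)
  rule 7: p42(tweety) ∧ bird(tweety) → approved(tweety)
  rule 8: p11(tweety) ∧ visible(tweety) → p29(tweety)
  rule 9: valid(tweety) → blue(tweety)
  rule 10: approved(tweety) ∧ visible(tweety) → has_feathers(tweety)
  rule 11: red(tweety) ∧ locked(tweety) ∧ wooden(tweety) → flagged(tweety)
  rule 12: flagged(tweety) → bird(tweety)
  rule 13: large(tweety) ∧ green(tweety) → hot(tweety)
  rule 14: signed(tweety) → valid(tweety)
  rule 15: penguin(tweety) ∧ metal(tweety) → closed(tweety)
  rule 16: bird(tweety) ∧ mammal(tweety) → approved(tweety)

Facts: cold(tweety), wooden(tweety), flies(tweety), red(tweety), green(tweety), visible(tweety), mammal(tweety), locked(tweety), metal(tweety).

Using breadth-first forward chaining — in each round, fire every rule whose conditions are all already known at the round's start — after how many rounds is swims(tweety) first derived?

Round 1 fires rule 3, rule 5, rule 6, rule 11, giving stale(tweety), open(tweety), signed(tweety), flagged(tweety).
Round 2 fires rule 12, rule 14, giving bird(tweety), valid(tweety).
Round 3 fires rule 1, rule 9, rule 16, giving active(tweety), blue(tweety), approved(tweety).
Round 4 fires rule 2, rule 10, giving swims(tweety), has_feathers(tweety).
swims(tweety) first appears in round 4.

4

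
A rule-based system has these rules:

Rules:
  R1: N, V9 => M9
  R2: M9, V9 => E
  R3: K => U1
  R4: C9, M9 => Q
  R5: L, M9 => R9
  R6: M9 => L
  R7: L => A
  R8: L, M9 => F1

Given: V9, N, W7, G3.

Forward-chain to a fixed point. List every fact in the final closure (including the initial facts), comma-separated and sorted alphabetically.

Round 1: R1 [N, V9 => M9]. Adds M9.
Round 2: R2 [M9, V9 => E]; R6 [M9 => L]. Adds E, L.
Round 3: R5 [L, M9 => R9]; R7 [L => A]; R8 [L, M9 => F1]. Adds R9, A, F1.

A, E, F1, G3, L, M9, N, R9, V9, W7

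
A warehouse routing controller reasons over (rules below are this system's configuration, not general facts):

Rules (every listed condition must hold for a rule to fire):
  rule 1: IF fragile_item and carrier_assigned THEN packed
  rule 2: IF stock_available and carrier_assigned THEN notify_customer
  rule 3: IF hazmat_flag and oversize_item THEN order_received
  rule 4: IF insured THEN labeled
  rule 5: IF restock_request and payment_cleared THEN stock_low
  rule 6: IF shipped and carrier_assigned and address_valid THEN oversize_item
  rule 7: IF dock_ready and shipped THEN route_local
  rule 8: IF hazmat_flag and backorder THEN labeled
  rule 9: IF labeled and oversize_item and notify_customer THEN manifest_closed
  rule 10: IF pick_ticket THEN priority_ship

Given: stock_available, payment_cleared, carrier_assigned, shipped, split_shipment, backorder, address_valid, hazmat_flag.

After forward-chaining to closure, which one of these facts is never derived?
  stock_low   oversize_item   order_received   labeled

stock_low

Round 1 — rule 2, rule 6, rule 8, derive notify_customer, oversize_item, labeled.
Round 2 — rule 3, rule 9, derive order_received, manifest_closed.
Derived: order_received (round 2), labeled (round 1), oversize_item (round 1). stock_low never appears in any round.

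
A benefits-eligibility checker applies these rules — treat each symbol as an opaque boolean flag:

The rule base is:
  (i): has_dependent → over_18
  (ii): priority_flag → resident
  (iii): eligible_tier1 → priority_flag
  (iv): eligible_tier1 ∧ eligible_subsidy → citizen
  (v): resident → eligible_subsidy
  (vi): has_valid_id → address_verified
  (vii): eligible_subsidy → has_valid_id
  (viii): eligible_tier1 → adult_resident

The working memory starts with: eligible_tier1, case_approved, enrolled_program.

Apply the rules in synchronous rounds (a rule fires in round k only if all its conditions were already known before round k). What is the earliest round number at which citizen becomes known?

4

[1] (iii) [eligible_tier1 → priority_flag]; (viii) [eligible_tier1 → adult_resident]. ⇒ new: priority_flag, adult_resident.
[2] (ii) [priority_flag → resident]. ⇒ new: resident.
[3] (v) [resident → eligible_subsidy]. ⇒ new: eligible_subsidy.
[4] (iv) [eligible_tier1 ∧ eligible_subsidy → citizen]; (vii) [eligible_subsidy → has_valid_id]. ⇒ new: citizen, has_valid_id.
citizen first appears in round 4.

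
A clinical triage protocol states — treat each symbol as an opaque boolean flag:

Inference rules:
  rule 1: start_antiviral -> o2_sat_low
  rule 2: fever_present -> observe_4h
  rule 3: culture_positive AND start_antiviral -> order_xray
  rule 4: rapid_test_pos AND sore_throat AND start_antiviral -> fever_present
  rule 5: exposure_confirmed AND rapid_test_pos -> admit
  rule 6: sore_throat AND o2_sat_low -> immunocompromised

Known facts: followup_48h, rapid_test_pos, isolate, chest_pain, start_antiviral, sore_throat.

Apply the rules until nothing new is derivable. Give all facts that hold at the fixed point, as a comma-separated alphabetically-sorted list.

chest_pain, fever_present, followup_48h, immunocompromised, isolate, o2_sat_low, observe_4h, rapid_test_pos, sore_throat, start_antiviral

Round 1: rule 1 [start_antiviral -> o2_sat_low]; rule 4 [rapid_test_pos AND sore_throat AND start_antiviral -> fever_present]. Adds o2_sat_low, fever_present.
Round 2: rule 2 [fever_present -> observe_4h]; rule 6 [sore_throat AND o2_sat_low -> immunocompromised]. Adds observe_4h, immunocompromised.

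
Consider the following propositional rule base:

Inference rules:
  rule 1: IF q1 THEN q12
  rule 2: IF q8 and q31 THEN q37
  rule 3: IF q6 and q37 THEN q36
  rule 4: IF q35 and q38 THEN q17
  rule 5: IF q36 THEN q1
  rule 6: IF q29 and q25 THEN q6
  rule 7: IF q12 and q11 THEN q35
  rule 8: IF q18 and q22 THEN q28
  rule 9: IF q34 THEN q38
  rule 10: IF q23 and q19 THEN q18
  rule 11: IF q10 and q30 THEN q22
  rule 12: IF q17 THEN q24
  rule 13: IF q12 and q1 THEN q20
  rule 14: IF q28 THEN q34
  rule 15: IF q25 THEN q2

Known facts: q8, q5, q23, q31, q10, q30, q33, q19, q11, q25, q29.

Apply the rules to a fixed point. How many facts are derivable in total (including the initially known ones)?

26

Round 1: rule 2 [IF q8 and q31 THEN q37]; rule 6 [IF q29 and q25 THEN q6]; rule 10 [IF q23 and q19 THEN q18]; rule 11 [IF q10 and q30 THEN q22]; rule 15 [IF q25 THEN q2]. New: q37, q6, q18, q22, q2.
Round 2: rule 3 [IF q6 and q37 THEN q36]; rule 8 [IF q18 and q22 THEN q28]. New: q36, q28.
Round 3: rule 5 [IF q36 THEN q1]; rule 14 [IF q28 THEN q34]. New: q1, q34.
Round 4: rule 1 [IF q1 THEN q12]; rule 9 [IF q34 THEN q38]. New: q12, q38.
Round 5: rule 7 [IF q12 and q11 THEN q35]; rule 13 [IF q12 and q1 THEN q20]. New: q35, q20.
Round 6: rule 4 [IF q35 and q38 THEN q17]. New: q17.
Round 7: rule 12 [IF q17 THEN q24]. New: q24.
Closure: {q1, q10, q11, q12, q17, q18, q19, q2, q20, q22, q23, q24, q25, q28, q29, q30, q31, q33, q34, q35, q36, q37, q38, q5, q6, q8} — 26 facts.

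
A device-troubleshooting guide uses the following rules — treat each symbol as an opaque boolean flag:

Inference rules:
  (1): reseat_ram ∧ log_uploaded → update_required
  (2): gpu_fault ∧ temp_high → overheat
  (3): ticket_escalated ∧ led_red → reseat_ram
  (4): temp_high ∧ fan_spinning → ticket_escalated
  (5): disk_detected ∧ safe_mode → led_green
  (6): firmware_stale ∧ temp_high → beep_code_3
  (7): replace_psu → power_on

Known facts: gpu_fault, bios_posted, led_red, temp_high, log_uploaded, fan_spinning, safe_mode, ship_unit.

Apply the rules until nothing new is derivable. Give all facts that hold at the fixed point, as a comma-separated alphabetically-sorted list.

Round 1: (2) [gpu_fault ∧ temp_high → overheat]; (4) [temp_high ∧ fan_spinning → ticket_escalated]. New: overheat, ticket_escalated.
Round 2: (3) [ticket_escalated ∧ led_red → reseat_ram]. New: reseat_ram.
Round 3: (1) [reseat_ram ∧ log_uploaded → update_required]. New: update_required.

bios_posted, fan_spinning, gpu_fault, led_red, log_uploaded, overheat, reseat_ram, safe_mode, ship_unit, temp_high, ticket_escalated, update_required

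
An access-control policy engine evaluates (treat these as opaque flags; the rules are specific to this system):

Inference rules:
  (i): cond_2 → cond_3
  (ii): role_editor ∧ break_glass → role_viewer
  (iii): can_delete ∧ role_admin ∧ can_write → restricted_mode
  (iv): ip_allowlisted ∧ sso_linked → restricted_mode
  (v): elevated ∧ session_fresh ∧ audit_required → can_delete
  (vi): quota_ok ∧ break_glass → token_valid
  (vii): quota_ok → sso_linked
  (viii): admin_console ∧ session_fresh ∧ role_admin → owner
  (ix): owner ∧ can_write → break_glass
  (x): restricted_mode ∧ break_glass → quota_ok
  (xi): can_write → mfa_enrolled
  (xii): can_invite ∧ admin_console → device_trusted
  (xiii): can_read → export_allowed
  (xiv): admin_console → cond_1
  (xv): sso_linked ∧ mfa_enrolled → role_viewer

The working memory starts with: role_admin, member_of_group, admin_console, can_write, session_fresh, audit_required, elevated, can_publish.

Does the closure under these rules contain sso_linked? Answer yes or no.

Round 1: (v) [elevated ∧ session_fresh ∧ audit_required → can_delete]; (viii) [admin_console ∧ session_fresh ∧ role_admin → owner]; (xi) [can_write → mfa_enrolled]; (xiv) [admin_console → cond_1]. New: can_delete, owner, mfa_enrolled, cond_1.
Round 2: (iii) [can_delete ∧ role_admin ∧ can_write → restricted_mode]; (ix) [owner ∧ can_write → break_glass]. New: restricted_mode, break_glass.
Round 3: (x) [restricted_mode ∧ break_glass → quota_ok]. New: quota_ok.
Round 4: (vi) [quota_ok ∧ break_glass → token_valid]; (vii) [quota_ok → sso_linked]. New: token_valid, sso_linked.
Round 5: (xv) [sso_linked ∧ mfa_enrolled → role_viewer]. New: role_viewer.
sso_linked appears in round 4, so it is derivable.

yes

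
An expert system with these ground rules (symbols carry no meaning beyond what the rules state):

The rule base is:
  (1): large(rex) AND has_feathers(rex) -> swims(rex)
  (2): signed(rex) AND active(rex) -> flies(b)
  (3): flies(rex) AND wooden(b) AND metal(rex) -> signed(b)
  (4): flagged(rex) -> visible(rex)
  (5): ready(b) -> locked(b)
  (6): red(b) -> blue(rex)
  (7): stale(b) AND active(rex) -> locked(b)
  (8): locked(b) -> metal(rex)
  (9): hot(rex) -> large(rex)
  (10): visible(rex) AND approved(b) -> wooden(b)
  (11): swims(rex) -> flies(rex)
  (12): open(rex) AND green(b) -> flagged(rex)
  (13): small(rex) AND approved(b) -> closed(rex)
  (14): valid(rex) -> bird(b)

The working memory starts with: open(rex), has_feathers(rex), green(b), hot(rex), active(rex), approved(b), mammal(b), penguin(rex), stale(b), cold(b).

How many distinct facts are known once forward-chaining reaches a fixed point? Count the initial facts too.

Round 1: (7) [stale(b) AND active(rex) -> locked(b)]; (9) [hot(rex) -> large(rex)]; (12) [open(rex) AND green(b) -> flagged(rex)]. Adds locked(b), large(rex), flagged(rex).
Round 2: (1) [large(rex) AND has_feathers(rex) -> swims(rex)]; (4) [flagged(rex) -> visible(rex)]; (8) [locked(b) -> metal(rex)]. Adds swims(rex), visible(rex), metal(rex).
Round 3: (10) [visible(rex) AND approved(b) -> wooden(b)]; (11) [swims(rex) -> flies(rex)]. Adds wooden(b), flies(rex).
Round 4: (3) [flies(rex) AND wooden(b) AND metal(rex) -> signed(b)]. Adds signed(b).
Closure: {active(rex), approved(b), cold(b), flagged(rex), flies(rex), green(b), has_feathers(rex), hot(rex), large(rex), locked(b), mammal(b), metal(rex), open(rex), penguin(rex), signed(b), stale(b), swims(rex), visible(rex), wooden(b)} — 19 facts.

19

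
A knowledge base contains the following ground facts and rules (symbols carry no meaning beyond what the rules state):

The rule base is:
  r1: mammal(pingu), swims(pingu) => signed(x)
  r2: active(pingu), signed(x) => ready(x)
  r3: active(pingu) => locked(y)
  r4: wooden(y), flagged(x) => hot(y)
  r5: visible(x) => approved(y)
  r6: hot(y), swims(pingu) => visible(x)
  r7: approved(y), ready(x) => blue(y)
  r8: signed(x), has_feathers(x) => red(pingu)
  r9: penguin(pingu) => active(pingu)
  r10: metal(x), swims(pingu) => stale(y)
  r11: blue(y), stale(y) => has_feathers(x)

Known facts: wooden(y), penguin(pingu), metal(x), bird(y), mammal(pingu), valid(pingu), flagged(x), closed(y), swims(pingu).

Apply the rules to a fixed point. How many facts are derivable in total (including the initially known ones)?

Round 1 fires r1, r4, r9, r10, giving signed(x), hot(y), active(pingu), stale(y).
Round 2 fires r2, r3, r6, giving ready(x), locked(y), visible(x).
Round 3 fires r5, giving approved(y).
Round 4 fires r7, giving blue(y).
Round 5 fires r11, giving has_feathers(x).
Round 6 fires r8, giving red(pingu).
Closure: {active(pingu), approved(y), bird(y), blue(y), closed(y), flagged(x), has_feathers(x), hot(y), locked(y), mammal(pingu), metal(x), penguin(pingu), ready(x), red(pingu), signed(x), stale(y), swims(pingu), valid(pingu), visible(x), wooden(y)} — 20 facts.

20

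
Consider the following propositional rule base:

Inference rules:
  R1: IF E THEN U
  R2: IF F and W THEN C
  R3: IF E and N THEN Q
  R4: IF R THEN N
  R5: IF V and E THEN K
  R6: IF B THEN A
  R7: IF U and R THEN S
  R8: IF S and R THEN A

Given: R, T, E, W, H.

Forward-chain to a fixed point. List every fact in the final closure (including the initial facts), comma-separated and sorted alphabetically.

Round 1: R1 [IF E THEN U]; R4 [IF R THEN N]. Adds U, N.
Round 2: R3 [IF E and N THEN Q]; R7 [IF U and R THEN S]. Adds Q, S.
Round 3: R8 [IF S and R THEN A]. Adds A.

A, E, H, N, Q, R, S, T, U, W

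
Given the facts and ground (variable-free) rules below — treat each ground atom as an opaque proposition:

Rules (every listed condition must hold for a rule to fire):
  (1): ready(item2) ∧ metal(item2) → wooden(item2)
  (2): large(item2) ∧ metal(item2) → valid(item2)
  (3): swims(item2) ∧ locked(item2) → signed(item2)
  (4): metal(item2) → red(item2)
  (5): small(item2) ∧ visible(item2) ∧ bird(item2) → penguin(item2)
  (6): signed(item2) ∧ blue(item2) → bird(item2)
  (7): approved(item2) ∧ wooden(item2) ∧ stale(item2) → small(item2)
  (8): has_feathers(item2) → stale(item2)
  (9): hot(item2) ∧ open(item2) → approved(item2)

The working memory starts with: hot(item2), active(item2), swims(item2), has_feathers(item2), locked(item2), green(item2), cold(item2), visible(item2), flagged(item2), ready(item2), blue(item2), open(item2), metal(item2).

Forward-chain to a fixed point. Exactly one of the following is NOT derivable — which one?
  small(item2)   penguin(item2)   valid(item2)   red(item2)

valid(item2)

Round 1 fires (1), (3), (4), (8), (9), giving wooden(item2), signed(item2), red(item2), stale(item2), approved(item2).
Round 2 fires (6), (7), giving bird(item2), small(item2).
Round 3 fires (5), giving penguin(item2).
Derived: small(item2) (round 2), red(item2) (round 1), penguin(item2) (round 3). valid(item2) never appears in any round.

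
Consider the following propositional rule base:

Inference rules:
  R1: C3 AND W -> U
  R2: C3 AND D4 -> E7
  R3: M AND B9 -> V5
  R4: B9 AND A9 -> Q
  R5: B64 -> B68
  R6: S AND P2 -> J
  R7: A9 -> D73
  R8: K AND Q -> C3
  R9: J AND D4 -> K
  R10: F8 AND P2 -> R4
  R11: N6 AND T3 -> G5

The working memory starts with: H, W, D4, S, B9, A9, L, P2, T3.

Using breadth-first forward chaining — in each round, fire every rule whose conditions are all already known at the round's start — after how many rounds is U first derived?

Round 1 fires R4, R6, R7, giving Q, J, D73.
Round 2 fires R9, giving K.
Round 3 fires R8, giving C3.
Round 4 fires R1, R2, giving U, E7.
U first appears in round 4.

4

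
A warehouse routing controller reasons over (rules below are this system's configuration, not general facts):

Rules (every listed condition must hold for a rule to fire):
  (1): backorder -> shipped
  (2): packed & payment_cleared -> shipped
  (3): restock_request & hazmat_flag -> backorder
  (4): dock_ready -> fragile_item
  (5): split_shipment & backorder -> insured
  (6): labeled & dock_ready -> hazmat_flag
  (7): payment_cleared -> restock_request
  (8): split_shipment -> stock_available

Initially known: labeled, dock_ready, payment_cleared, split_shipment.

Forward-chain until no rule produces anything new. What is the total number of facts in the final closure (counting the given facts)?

[1] (4) [dock_ready -> fragile_item]; (6) [labeled & dock_ready -> hazmat_flag]; (7) [payment_cleared -> restock_request]; (8) [split_shipment -> stock_available]. ⇒ new: fragile_item, hazmat_flag, restock_request, stock_available.
[2] (3) [restock_request & hazmat_flag -> backorder]. ⇒ new: backorder.
[3] (1) [backorder -> shipped]; (5) [split_shipment & backorder -> insured]. ⇒ new: shipped, insured.
Closure: {backorder, dock_ready, fragile_item, hazmat_flag, insured, labeled, payment_cleared, restock_request, shipped, split_shipment, stock_available} — 11 facts.

11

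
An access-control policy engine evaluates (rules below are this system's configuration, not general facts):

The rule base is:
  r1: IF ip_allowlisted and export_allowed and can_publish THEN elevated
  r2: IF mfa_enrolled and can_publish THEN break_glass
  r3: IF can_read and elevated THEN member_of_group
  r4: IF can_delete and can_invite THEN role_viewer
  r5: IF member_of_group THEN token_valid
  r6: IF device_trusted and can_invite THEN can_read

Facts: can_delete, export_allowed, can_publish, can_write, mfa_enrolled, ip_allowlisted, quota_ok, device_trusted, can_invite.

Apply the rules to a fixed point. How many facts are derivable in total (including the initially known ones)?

15

Round 1 fires r1, r2, r4, r6, giving elevated, break_glass, role_viewer, can_read.
Round 2 fires r3, giving member_of_group.
Round 3 fires r5, giving token_valid.
Closure: {break_glass, can_delete, can_invite, can_publish, can_read, can_write, device_trusted, elevated, export_allowed, ip_allowlisted, member_of_group, mfa_enrolled, quota_ok, role_viewer, token_valid} — 15 facts.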